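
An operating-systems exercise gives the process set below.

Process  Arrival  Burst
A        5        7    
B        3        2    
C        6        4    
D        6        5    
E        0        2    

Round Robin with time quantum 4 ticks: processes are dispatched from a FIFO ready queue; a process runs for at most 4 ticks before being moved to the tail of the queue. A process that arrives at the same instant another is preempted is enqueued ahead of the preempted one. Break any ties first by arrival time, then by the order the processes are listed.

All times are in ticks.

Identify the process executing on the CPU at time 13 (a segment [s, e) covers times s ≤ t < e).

D

Schedule: | E 0-2 | idle 2-3 | B 3-5 | A 5-9 | C 9-13 | D 13-17 | A 17-20 | D 20-21 |
Completion: A=20  B=5  C=13  D=21  E=2
Turnaround (C−A): A=15  B=2  C=7  D=15  E=2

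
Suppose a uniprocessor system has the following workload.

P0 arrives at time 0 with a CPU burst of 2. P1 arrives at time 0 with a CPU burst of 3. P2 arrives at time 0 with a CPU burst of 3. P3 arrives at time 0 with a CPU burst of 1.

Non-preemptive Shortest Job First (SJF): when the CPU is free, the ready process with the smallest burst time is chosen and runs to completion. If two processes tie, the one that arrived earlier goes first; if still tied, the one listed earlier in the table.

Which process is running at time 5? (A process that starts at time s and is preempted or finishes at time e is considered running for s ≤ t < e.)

Gantt: | P3 0-1 | P0 1-3 | P1 3-6 | P2 6-9 |
Completion: P0=3  P1=6  P2=9  P3=1
Turnaround (C−A): P0=3  P1=6  P2=9  P3=1

P1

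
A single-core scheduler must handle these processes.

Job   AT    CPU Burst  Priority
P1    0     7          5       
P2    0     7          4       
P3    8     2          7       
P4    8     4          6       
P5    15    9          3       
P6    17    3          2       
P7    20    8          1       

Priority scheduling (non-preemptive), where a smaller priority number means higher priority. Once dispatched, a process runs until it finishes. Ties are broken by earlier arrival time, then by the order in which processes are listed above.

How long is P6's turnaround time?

Gantt: | P2 0-7 | P1 7-14 | P4 14-18 | P6 18-21 | P7 21-29 | P5 29-38 | P3 38-40 |
Completion: P1=14  P2=7  P3=40  P4=18  P5=38  P6=21  P7=29
Turnaround (C−A): P1=14  P2=7  P3=32  P4=10  P5=23  P6=4  P7=9
Turnaround(P6) = completion − arrival = 21 − 17 = 4

4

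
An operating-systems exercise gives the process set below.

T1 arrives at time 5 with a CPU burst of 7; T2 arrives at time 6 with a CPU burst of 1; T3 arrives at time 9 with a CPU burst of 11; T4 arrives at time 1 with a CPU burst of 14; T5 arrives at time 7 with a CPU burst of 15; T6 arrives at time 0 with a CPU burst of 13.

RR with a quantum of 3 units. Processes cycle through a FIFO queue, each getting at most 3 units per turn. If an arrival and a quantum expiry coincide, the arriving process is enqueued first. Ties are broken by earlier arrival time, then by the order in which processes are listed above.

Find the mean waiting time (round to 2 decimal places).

31.33

Schedule: | T6 0-3 | T4 3-6 | T6 6-9 | T1 9-12 | T2 12-13 | T4 13-16 | T5 16-19 | T3 19-22 | T6 22-25 | T1 25-28 | T4 28-31 | T5 31-34 | T3 34-37 | T6 37-40 | T1 40-41 | T4 41-44 | T5 44-47 | T3 47-50 | T6 50-51 | T4 51-53 | T5 53-56 | T3 56-58 | T5 58-61 |
Completion: T1=41  T2=13  T3=58  T4=53  T5=61  T6=51
Turnaround (C−A): T1=36  T2=7  T3=49  T4=52  T5=54  T6=51
Waiting times: T1=29, T2=6, T3=38, T4=38, T5=39, T6=38
Average waiting = (29+6+38+38+39+38) / 6 = 188/6 = 31.33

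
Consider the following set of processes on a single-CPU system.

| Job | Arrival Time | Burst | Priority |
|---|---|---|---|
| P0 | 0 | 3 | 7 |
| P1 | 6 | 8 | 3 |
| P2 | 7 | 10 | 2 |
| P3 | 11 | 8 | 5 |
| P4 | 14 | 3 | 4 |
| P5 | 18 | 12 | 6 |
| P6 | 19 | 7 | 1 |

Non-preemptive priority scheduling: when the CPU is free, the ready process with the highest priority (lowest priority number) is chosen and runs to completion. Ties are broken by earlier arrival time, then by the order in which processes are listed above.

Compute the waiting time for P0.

0

Timeline: | P0 0-3 | idle 3-6 | P1 6-14 | P2 14-24 | P6 24-31 | P4 31-34 | P3 34-42 | P5 42-54 |
Completion: P0=3  P1=14  P2=24  P3=42  P4=34  P5=54  P6=31
Waiting(P0) = turnaround − burst = 3 − 3 = 0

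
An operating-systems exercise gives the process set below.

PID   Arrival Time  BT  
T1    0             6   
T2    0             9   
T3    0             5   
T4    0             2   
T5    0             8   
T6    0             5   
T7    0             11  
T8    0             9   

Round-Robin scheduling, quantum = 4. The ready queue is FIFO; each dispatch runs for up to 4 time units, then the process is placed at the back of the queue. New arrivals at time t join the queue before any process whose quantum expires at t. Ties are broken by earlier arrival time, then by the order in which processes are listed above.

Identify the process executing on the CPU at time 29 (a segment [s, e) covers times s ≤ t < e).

T8

Gantt: | T1 0-4 | T2 4-8 | T3 8-12 | T4 12-14 | T5 14-18 | T6 18-22 | T7 22-26 | T8 26-30 | T1 30-32 | T2 32-36 | T3 36-37 | T5 37-41 | T6 41-42 | T7 42-46 | T8 46-50 | T2 50-51 | T7 51-54 | T8 54-55 |
Completion: T1=32  T2=51  T3=37  T4=14  T5=41  T6=42  T7=54  T8=55
Turnaround (C−A): T1=32  T2=51  T3=37  T4=14  T5=41  T6=42  T7=54  T8=55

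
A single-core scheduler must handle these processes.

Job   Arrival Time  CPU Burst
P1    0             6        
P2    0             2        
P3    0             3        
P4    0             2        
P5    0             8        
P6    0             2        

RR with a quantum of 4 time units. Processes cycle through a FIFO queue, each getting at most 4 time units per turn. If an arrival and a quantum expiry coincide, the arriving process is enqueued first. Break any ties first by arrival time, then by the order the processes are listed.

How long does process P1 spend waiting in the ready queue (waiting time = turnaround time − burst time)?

Timeline: | P1 0-4 | P2 4-6 | P3 6-9 | P4 9-11 | P5 11-15 | P6 15-17 | P1 17-19 | P5 19-23 |
Completion: P1=19  P2=6  P3=9  P4=11  P5=23  P6=17
Turnaround (C−A): P1=19  P2=6  P3=9  P4=11  P5=23  P6=17
Waiting(P1) = turnaround − burst = 19 − 6 = 13

13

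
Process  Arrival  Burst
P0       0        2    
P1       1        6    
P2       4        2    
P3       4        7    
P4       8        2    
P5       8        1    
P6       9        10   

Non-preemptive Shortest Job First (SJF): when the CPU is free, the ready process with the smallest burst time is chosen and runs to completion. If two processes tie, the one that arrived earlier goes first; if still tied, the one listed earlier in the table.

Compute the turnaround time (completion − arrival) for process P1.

Gantt: | P0 0-2 | P1 2-8 | P5 8-9 | P2 9-11 | P4 11-13 | P3 13-20 | P6 20-30 |
Completion: P0=2  P1=8  P2=11  P3=20  P4=13  P5=9  P6=30
Turnaround(P1) = completion − arrival = 8 − 1 = 7

7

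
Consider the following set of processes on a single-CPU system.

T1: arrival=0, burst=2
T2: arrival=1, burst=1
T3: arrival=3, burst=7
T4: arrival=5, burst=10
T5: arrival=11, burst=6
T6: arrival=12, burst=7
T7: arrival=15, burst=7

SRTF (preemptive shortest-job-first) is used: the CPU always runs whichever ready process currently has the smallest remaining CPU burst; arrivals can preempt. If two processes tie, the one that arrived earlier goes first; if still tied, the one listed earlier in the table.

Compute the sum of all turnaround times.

Timeline: | T1 0-2 | T2 2-3 | T3 3-10 | T4 10-11 | T5 11-17 | T6 17-24 | T7 24-31 | T4 31-40 |
Completion: T1=2  T2=3  T3=10  T4=40  T5=17  T6=24  T7=31
Turnaround (C−A): T1=2  T2=2  T3=7  T4=35  T5=6  T6=12  T7=16
Turnaround = completion − arrival: T1=2, T2=2, T3=7, T4=35, T5=6, T6=12, T7=16
Total turnaround = 2 + 2 + 7 + 35 + 6 + 12 + 16 = 80

80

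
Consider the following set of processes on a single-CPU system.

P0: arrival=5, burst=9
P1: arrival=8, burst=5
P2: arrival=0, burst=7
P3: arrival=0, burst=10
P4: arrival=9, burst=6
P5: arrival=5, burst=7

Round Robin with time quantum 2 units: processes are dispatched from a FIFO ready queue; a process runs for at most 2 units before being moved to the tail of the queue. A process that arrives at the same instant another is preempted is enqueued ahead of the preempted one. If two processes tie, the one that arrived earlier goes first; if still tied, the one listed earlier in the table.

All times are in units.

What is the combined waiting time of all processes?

155

Schedule: | P2 0-2 | P3 2-4 | P2 4-6 | P3 6-8 | P0 8-10 | P5 10-12 | P2 12-14 | P1 14-16 | P3 16-18 | P4 18-20 | P0 20-22 | P5 22-24 | P2 24-25 | P1 25-27 | P3 27-29 | P4 29-31 | P0 31-33 | P5 33-35 | P1 35-36 | P3 36-38 | P4 38-40 | P0 40-42 | P5 42-43 | P0 43-44 |
Completion: P0=44  P1=36  P2=25  P3=38  P4=40  P5=43
Turnaround (C−A): P0=39  P1=28  P2=25  P3=38  P4=31  P5=38
Waiting = turnaround − burst: P0=30, P1=23, P2=18, P3=28, P4=25, P5=31
Total waiting = 30 + 23 + 18 + 28 + 25 + 31 = 155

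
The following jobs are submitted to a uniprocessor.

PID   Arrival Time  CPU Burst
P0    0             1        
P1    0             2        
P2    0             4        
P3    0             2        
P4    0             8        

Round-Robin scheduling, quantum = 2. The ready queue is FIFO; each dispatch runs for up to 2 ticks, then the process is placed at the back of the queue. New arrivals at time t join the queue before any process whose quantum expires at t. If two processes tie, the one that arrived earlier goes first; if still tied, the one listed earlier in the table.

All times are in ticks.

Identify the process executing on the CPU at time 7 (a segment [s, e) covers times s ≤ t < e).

Schedule: | P0 0-1 | P1 1-3 | P2 3-5 | P3 5-7 | P4 7-9 | P2 9-11 | P4 11-17 |
Completion: P0=1  P1=3  P2=11  P3=7  P4=17
Turnaround (C−A): P0=1  P1=3  P2=11  P3=7  P4=17

P4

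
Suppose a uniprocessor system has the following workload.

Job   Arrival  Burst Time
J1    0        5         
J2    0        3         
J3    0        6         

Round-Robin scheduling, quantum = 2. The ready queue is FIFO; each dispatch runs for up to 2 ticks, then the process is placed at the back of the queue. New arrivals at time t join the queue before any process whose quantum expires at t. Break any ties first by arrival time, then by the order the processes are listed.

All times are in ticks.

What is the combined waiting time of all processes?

21

Gantt: | J1 0-2 | J2 2-4 | J3 4-6 | J1 6-8 | J2 8-9 | J3 9-11 | J1 11-12 | J3 12-14 |
Completion: J1=12  J2=9  J3=14
Turnaround (C−A): J1=12  J2=9  J3=14
Waiting = turnaround − burst: J1=7, J2=6, J3=8
Total waiting = 7 + 6 + 8 = 21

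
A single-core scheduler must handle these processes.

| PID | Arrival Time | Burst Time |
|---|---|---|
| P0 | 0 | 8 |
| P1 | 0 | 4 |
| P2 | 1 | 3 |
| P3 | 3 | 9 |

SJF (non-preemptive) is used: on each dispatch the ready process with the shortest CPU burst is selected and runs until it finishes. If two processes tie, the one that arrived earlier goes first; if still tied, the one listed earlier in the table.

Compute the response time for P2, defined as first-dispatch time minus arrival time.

Schedule: | P1 0-4 | P2 4-7 | P0 7-15 | P3 15-24 |
Completion: P0=15  P1=4  P2=7  P3=24
Turnaround (C−A): P0=15  P1=4  P2=6  P3=21
Response(P2) = first start − arrival = 4 − 1 = 3

3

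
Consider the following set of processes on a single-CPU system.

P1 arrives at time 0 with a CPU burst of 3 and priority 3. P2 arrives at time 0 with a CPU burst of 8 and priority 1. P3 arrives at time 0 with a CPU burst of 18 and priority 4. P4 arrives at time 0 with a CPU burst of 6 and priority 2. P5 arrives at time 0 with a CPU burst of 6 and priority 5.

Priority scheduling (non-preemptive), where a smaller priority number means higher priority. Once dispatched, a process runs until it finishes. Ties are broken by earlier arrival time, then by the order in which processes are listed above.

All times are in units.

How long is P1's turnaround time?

Gantt: | P2 0-8 | P4 8-14 | P1 14-17 | P3 17-35 | P5 35-41 |
Completion: P1=17  P2=8  P3=35  P4=14  P5=41
Turnaround (C−A): P1=17  P2=8  P3=35  P4=14  P5=41
Turnaround(P1) = completion − arrival = 17 − 0 = 17

17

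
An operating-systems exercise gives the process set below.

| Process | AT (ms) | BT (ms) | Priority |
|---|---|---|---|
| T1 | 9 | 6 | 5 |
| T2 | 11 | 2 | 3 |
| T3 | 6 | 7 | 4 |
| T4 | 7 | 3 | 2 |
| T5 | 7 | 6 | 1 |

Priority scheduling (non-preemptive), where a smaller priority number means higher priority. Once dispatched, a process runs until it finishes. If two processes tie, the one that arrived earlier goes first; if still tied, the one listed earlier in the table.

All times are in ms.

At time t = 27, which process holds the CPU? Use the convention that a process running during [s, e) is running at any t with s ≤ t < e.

Schedule: | idle 0-6 | T3 6-13 | T5 13-19 | T4 19-22 | T2 22-24 | T1 24-30 |
Completion: T1=30  T2=24  T3=13  T4=22  T5=19

T1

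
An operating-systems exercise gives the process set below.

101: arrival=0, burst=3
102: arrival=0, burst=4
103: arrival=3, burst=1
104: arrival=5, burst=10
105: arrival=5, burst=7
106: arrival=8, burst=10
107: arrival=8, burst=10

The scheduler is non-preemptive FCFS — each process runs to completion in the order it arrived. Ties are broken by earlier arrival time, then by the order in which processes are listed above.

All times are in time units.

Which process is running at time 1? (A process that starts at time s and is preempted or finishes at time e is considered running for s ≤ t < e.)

Timeline: | 101 0-3 | 102 3-7 | 103 7-8 | 104 8-18 | 105 18-25 | 106 25-35 | 107 35-45 |
Completion: 101=3  102=7  103=8  104=18  105=25  106=35  107=45
Turnaround (C−A): 101=3  102=7  103=5  104=13  105=20  106=27  107=37

101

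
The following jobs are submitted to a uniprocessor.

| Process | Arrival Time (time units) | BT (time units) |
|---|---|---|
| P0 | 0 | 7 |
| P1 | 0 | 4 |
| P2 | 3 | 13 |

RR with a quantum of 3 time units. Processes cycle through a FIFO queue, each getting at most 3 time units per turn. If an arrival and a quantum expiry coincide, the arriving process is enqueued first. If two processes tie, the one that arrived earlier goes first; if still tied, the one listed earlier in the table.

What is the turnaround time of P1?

13

Timeline: | P0 0-3 | P1 3-6 | P2 6-9 | P0 9-12 | P1 12-13 | P2 13-16 | P0 16-17 | P2 17-24 |
Completion: P0=17  P1=13  P2=24
Turnaround(P1) = completion − arrival = 13 − 0 = 13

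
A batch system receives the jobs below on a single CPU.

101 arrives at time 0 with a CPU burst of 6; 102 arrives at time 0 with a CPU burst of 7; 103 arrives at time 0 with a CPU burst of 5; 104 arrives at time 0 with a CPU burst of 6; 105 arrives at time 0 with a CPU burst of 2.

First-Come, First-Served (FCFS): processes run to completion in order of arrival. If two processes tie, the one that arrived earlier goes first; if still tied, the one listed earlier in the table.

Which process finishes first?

101

Timeline: | 101 0-6 | 102 6-13 | 103 13-18 | 104 18-24 | 105 24-26 |
Completion: 101=6  102=13  103=18  104=24  105=26
Finish order: 101 → 102 → 103 → 104 → 105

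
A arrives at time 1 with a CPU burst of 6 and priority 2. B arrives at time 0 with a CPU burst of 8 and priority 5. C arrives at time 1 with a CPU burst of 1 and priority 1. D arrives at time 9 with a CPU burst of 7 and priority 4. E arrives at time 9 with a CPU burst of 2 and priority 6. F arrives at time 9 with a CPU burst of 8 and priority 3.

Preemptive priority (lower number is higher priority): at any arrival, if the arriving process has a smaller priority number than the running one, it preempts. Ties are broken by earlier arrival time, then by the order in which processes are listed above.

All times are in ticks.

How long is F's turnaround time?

Schedule: | B 0-1 | C 1-2 | A 2-8 | B 8-9 | F 9-17 | D 17-24 | B 24-30 | E 30-32 |
Completion: A=8  B=30  C=2  D=24  E=32  F=17
Turnaround(F) = completion − arrival = 17 − 9 = 8

8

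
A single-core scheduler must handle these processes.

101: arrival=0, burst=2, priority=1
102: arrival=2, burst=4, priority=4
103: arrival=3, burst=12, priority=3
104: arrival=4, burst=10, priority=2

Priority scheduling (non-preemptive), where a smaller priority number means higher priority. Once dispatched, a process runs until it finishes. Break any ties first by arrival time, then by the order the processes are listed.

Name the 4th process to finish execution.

Timeline: | 101 0-2 | 102 2-6 | 104 6-16 | 103 16-28 |
Completion: 101=2  102=6  103=28  104=16
Turnaround (C−A): 101=2  102=4  103=25  104=12
Finish order: 101 → 102 → 104 → 103

103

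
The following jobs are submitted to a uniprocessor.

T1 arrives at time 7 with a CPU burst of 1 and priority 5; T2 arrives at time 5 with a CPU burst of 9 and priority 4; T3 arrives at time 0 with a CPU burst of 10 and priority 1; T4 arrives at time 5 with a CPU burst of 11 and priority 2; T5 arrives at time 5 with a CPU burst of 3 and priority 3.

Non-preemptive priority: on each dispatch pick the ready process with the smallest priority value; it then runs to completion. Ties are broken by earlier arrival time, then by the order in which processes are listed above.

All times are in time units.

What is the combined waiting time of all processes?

Gantt: | T3 0-10 | T4 10-21 | T5 21-24 | T2 24-33 | T1 33-34 |
Completion: T1=34  T2=33  T3=10  T4=21  T5=24
Turnaround (C−A): T1=27  T2=28  T3=10  T4=16  T5=19
Waiting = turnaround − burst: T1=26, T2=19, T3=0, T4=5, T5=16
Total waiting = 26 + 19 + 0 + 5 + 16 = 66

66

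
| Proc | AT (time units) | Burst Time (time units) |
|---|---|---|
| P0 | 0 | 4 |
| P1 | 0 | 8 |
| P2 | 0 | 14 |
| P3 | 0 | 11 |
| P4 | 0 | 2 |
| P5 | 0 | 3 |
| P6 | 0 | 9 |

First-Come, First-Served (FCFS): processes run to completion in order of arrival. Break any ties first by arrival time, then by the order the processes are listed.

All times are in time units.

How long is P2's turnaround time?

Timeline: | P0 0-4 | P1 4-12 | P2 12-26 | P3 26-37 | P4 37-39 | P5 39-42 | P6 42-51 |
Completion: P0=4  P1=12  P2=26  P3=37  P4=39  P5=42  P6=51
Turnaround (C−A): P0=4  P1=12  P2=26  P3=37  P4=39  P5=42  P6=51
Turnaround(P2) = completion − arrival = 26 − 0 = 26

26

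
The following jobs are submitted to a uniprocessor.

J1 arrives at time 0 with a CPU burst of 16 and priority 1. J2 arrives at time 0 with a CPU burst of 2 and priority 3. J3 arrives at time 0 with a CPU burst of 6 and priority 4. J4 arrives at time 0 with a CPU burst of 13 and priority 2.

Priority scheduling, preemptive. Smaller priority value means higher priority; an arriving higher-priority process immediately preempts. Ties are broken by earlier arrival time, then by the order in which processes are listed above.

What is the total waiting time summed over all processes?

Gantt: | J1 0-16 | J4 16-29 | J2 29-31 | J3 31-37 |
Completion: J1=16  J2=31  J3=37  J4=29
Turnaround (C−A): J1=16  J2=31  J3=37  J4=29
Waiting = turnaround − burst: J1=0, J2=29, J3=31, J4=16
Total waiting = 0 + 29 + 31 + 16 = 76

76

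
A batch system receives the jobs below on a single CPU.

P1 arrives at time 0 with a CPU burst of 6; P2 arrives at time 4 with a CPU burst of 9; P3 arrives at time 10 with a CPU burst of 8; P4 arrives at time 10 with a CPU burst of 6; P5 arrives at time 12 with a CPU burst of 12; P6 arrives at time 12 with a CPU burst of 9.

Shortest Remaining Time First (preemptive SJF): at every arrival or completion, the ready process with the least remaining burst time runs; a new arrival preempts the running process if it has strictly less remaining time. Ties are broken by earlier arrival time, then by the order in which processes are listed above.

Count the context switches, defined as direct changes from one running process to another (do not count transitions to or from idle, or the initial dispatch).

Gantt: | P1 0-6 | P2 6-15 | P4 15-21 | P3 21-29 | P6 29-38 | P5 38-50 |
Completion: P1=6  P2=15  P3=29  P4=21  P5=50  P6=38

5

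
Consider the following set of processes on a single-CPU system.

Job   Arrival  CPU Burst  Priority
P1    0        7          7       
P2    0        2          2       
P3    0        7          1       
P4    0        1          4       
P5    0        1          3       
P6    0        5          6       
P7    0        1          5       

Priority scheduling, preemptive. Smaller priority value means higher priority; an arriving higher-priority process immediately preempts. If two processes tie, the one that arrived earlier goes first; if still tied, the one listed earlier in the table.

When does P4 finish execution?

Gantt: | P3 0-7 | P2 7-9 | P5 9-10 | P4 10-11 | P7 11-12 | P6 12-17 | P1 17-24 |
Completion: P1=24  P2=9  P3=7  P4=11  P5=10  P6=17  P7=12
Turnaround (C−A): P1=24  P2=9  P3=7  P4=11  P5=10  P6=17  P7=12

11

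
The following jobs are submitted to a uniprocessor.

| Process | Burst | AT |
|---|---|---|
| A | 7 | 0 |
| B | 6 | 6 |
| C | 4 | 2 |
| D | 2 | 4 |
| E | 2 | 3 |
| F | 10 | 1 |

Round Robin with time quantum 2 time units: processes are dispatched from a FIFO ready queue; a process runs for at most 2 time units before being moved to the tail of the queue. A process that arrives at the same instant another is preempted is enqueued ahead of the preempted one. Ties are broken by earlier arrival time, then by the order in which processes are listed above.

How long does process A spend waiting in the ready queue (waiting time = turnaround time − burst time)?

18

Gantt: | A 0-2 | F 2-4 | C 4-6 | A 6-8 | E 8-10 | D 10-12 | F 12-14 | B 14-16 | C 16-18 | A 18-20 | F 20-22 | B 22-24 | A 24-25 | F 25-27 | B 27-29 | F 29-31 |
Completion: A=25  B=29  C=18  D=12  E=10  F=31
Turnaround (C−A): A=25  B=23  C=16  D=8  E=7  F=30
Waiting(A) = turnaround − burst = 25 − 7 = 18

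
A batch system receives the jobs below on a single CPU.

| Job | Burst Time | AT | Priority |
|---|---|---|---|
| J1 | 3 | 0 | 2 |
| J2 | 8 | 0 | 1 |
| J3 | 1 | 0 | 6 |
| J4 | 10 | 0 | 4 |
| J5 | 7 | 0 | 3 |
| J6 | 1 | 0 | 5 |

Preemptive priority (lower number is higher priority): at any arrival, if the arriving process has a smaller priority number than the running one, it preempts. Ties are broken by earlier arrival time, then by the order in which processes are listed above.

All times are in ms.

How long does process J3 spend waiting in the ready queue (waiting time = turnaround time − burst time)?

29

Gantt: | J2 0-8 | J1 8-11 | J5 11-18 | J4 18-28 | J6 28-29 | J3 29-30 |
Completion: J1=11  J2=8  J3=30  J4=28  J5=18  J6=29
Turnaround (C−A): J1=11  J2=8  J3=30  J4=28  J5=18  J6=29
Waiting(J3) = turnaround − burst = 30 − 1 = 29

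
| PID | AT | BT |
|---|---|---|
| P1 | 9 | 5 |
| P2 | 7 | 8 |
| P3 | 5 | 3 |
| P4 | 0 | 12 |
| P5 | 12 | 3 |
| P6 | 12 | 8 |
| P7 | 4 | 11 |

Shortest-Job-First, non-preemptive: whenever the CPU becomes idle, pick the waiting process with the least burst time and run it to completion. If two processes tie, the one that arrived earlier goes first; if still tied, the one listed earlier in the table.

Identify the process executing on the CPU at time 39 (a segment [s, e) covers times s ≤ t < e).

P7

Gantt: | P4 0-12 | P3 12-15 | P5 15-18 | P1 18-23 | P2 23-31 | P6 31-39 | P7 39-50 |
Completion: P1=23  P2=31  P3=15  P4=12  P5=18  P6=39  P7=50
Turnaround (C−A): P1=14  P2=24  P3=10  P4=12  P5=6  P6=27  P7=46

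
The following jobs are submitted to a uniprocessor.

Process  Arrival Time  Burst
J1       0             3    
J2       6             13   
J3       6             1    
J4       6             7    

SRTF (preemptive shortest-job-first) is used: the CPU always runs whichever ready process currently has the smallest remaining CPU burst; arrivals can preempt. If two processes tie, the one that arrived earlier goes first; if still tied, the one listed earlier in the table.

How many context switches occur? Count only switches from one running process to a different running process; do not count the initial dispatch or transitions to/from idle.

2

Gantt: | J1 0-3 | idle 3-6 | J3 6-7 | J4 7-14 | J2 14-27 |
Completion: J1=3  J2=27  J3=7  J4=14
Turnaround (C−A): J1=3  J2=21  J3=1  J4=8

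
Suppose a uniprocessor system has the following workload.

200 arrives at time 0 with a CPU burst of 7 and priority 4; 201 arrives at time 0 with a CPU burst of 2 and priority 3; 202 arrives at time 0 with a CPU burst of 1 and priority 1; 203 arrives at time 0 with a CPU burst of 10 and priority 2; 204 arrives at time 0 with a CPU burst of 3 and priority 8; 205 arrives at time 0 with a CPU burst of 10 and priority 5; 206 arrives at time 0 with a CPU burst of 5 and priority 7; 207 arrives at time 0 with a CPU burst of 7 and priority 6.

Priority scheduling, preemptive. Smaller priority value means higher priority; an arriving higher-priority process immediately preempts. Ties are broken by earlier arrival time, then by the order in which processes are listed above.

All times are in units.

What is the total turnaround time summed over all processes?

Schedule: | 202 0-1 | 203 1-11 | 201 11-13 | 200 13-20 | 205 20-30 | 207 30-37 | 206 37-42 | 204 42-45 |
Completion: 200=20  201=13  202=1  203=11  204=45  205=30  206=42  207=37
Turnaround = completion − arrival: 200=20, 201=13, 202=1, 203=11, 204=45, 205=30, 206=42, 207=37
Total turnaround = 20 + 13 + 1 + 11 + 45 + 30 + 42 + 37 = 199

199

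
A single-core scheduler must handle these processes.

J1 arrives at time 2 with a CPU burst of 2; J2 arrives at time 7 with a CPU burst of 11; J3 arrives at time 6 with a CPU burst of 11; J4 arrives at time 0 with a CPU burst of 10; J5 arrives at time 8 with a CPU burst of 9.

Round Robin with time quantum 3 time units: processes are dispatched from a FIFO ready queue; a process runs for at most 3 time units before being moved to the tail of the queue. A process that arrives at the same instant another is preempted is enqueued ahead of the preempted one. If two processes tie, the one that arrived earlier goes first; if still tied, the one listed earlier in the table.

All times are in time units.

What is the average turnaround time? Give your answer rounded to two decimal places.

27.00

Gantt: | J4 0-3 | J1 3-5 | J4 5-8 | J3 8-11 | J2 11-14 | J5 14-17 | J4 17-20 | J3 20-23 | J2 23-26 | J5 26-29 | J4 29-30 | J3 30-33 | J2 33-36 | J5 36-39 | J3 39-41 | J2 41-43 |
Completion: J1=5  J2=43  J3=41  J4=30  J5=39
Turnaround (C−A): J1=3  J2=36  J3=35  J4=30  J5=31
Turnaround times: J1=3, J2=36, J3=35, J4=30, J5=31
Average turnaround = (3+36+35+30+31) / 5 = 135/5 = 27.00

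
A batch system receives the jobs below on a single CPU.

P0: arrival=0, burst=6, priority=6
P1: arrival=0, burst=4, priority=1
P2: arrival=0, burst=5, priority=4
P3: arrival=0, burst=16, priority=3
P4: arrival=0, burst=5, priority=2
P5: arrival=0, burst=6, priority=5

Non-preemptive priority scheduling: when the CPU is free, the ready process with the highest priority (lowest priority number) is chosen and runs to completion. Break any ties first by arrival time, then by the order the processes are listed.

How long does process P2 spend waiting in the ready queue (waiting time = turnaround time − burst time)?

25

Timeline: | P1 0-4 | P4 4-9 | P3 9-25 | P2 25-30 | P5 30-36 | P0 36-42 |
Completion: P0=42  P1=4  P2=30  P3=25  P4=9  P5=36
Waiting(P2) = turnaround − burst = 30 − 5 = 25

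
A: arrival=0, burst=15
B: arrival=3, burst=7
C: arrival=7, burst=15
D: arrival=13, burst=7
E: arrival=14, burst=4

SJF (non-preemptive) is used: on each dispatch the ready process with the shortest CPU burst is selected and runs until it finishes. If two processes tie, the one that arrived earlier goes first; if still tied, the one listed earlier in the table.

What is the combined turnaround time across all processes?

104

Gantt: | A 0-15 | E 15-19 | B 19-26 | D 26-33 | C 33-48 |
Completion: A=15  B=26  C=48  D=33  E=19
Turnaround = completion − arrival: A=15, B=23, C=41, D=20, E=5
Total turnaround = 15 + 23 + 41 + 20 + 5 = 104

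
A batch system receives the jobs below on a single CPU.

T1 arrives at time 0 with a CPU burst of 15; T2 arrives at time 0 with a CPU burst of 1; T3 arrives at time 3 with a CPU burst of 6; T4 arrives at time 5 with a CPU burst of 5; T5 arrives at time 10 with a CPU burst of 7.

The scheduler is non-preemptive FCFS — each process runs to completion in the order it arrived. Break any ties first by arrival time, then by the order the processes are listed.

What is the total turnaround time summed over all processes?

96

Schedule: | T1 0-15 | T2 15-16 | T3 16-22 | T4 22-27 | T5 27-34 |
Completion: T1=15  T2=16  T3=22  T4=27  T5=34
Turnaround (C−A): T1=15  T2=16  T3=19  T4=22  T5=24
Turnaround = completion − arrival: T1=15, T2=16, T3=19, T4=22, T5=24
Total turnaround = 15 + 16 + 19 + 22 + 24 = 96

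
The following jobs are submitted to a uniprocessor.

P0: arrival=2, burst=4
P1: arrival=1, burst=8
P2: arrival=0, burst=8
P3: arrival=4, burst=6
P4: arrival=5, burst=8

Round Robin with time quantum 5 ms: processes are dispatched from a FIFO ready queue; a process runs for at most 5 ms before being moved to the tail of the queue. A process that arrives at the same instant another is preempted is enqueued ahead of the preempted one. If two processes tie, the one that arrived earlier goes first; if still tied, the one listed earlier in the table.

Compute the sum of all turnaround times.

124

Schedule: | P2 0-5 | P1 5-10 | P0 10-14 | P3 14-19 | P4 19-24 | P2 24-27 | P1 27-30 | P3 30-31 | P4 31-34 |
Completion: P0=14  P1=30  P2=27  P3=31  P4=34
Turnaround (C−A): P0=12  P1=29  P2=27  P3=27  P4=29
Turnaround = completion − arrival: P0=12, P1=29, P2=27, P3=27, P4=29
Total turnaround = 12 + 29 + 27 + 27 + 29 = 124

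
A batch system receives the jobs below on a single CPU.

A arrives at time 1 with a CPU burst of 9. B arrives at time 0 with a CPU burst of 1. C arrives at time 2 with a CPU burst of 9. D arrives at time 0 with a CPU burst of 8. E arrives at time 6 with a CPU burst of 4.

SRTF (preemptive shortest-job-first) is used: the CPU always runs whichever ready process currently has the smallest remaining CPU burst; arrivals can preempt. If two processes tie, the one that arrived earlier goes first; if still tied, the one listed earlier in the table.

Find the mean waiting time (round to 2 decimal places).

Gantt: | B 0-1 | D 1-9 | E 9-13 | A 13-22 | C 22-31 |
Completion: A=22  B=1  C=31  D=9  E=13
Turnaround (C−A): A=21  B=1  C=29  D=9  E=7
Waiting times: A=12, B=0, C=20, D=1, E=3
Average waiting = (12+0+20+1+3) / 5 = 36/5 = 7.20

7.20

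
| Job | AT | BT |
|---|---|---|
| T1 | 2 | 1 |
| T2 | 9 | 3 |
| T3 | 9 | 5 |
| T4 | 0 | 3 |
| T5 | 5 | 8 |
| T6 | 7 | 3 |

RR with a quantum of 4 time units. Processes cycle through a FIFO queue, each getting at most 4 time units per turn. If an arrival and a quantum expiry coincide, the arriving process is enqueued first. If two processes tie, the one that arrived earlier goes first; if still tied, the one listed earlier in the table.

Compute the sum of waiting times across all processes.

26

Timeline: | T4 0-3 | T1 3-4 | idle 4-5 | T5 5-9 | T6 9-12 | T2 12-15 | T3 15-19 | T5 19-23 | T3 23-24 |
Completion: T1=4  T2=15  T3=24  T4=3  T5=23  T6=12
Turnaround (C−A): T1=2  T2=6  T3=15  T4=3  T5=18  T6=5
Waiting = turnaround − burst: T1=1, T2=3, T3=10, T4=0, T5=10, T6=2
Total waiting = 1 + 3 + 10 + 0 + 10 + 2 = 26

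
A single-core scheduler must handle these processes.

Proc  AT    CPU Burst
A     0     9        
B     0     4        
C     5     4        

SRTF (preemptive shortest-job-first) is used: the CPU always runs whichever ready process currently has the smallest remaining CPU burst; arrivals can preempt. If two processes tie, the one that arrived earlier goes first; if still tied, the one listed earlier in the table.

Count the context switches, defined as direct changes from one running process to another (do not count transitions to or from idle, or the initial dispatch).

3

Schedule: | B 0-4 | A 4-5 | C 5-9 | A 9-17 |
Completion: A=17  B=4  C=9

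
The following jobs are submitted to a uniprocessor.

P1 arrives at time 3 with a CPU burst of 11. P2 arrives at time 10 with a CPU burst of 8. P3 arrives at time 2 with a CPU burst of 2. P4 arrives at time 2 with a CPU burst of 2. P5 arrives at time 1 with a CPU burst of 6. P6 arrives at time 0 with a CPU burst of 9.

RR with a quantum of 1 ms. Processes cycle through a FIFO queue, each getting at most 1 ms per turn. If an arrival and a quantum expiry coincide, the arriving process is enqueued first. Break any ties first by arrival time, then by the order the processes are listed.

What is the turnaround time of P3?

Timeline: | P6 0-1 | P5 1-2 | P6 2-3 | P3 3-4 | P4 4-5 | P5 5-6 | P1 6-7 | P6 7-8 | P3 8-9 | P4 9-10 | P5 10-11 | P1 11-12 | P6 12-13 | P2 13-14 | P5 14-15 | P1 15-16 | P6 16-17 | P2 17-18 | P5 18-19 | P1 19-20 | P6 20-21 | P2 21-22 | P5 22-23 | P1 23-24 | P6 24-25 | P2 25-26 | P1 26-27 | P6 27-28 | P2 28-29 | P1 29-30 | P6 30-31 | P2 31-32 | P1 32-33 | P2 33-34 | P1 34-35 | P2 35-36 | P1 36-38 |
Completion: P1=38  P2=36  P3=9  P4=10  P5=23  P6=31
Turnaround (C−A): P1=35  P2=26  P3=7  P4=8  P5=22  P6=31
Turnaround(P3) = completion − arrival = 9 − 2 = 7

7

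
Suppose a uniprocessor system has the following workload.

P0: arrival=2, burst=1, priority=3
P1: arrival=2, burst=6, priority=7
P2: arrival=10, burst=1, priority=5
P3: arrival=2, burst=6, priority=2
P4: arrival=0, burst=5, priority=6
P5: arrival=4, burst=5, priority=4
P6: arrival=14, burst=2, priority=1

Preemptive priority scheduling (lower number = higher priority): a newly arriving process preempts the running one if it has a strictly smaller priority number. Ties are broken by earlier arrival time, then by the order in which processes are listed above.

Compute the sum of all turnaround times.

76

Gantt: | P4 0-2 | P3 2-8 | P0 8-9 | P5 9-14 | P6 14-16 | P2 16-17 | P4 17-20 | P1 20-26 |
Completion: P0=9  P1=26  P2=17  P3=8  P4=20  P5=14  P6=16
Turnaround (C−A): P0=7  P1=24  P2=7  P3=6  P4=20  P5=10  P6=2
Turnaround = completion − arrival: P0=7, P1=24, P2=7, P3=6, P4=20, P5=10, P6=2
Total turnaround = 7 + 24 + 7 + 6 + 20 + 10 + 2 = 76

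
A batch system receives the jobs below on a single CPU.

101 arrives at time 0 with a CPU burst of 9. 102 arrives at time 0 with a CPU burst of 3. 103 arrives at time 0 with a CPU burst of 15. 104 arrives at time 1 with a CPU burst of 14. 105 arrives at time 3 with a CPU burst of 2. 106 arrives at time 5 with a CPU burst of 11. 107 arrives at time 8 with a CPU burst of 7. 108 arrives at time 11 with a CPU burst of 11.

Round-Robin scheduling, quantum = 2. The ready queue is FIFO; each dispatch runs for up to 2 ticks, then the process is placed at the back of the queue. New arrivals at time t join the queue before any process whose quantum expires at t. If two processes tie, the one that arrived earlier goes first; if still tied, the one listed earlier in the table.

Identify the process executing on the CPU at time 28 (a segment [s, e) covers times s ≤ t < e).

Timeline: | 101 0-2 | 102 2-4 | 103 4-6 | 104 6-8 | 101 8-10 | 105 10-12 | 102 12-13 | 106 13-15 | 103 15-17 | 107 17-19 | 104 19-21 | 101 21-23 | 108 23-25 | 106 25-27 | 103 27-29 | 107 29-31 | 104 31-33 | 101 33-35 | 108 35-37 | 106 37-39 | 103 39-41 | 107 41-43 | 104 43-45 | 101 45-46 | 108 46-48 | 106 48-50 | 103 50-52 | 107 52-53 | 104 53-55 | 108 55-57 | 106 57-59 | 103 59-61 | 104 61-63 | 108 63-65 | 106 65-66 | 103 66-68 | 104 68-70 | 108 70-71 | 103 71-72 |
Completion: 101=46  102=13  103=72  104=70  105=12  106=66  107=53  108=71

103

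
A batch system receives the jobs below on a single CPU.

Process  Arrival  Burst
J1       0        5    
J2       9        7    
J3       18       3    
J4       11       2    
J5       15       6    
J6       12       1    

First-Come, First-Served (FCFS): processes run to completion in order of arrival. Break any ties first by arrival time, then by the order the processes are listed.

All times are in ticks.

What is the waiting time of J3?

7

Gantt: | J1 0-5 | idle 5-9 | J2 9-16 | J4 16-18 | J6 18-19 | J5 19-25 | J3 25-28 |
Completion: J1=5  J2=16  J3=28  J4=18  J5=25  J6=19
Waiting(J3) = turnaround − burst = 10 − 3 = 7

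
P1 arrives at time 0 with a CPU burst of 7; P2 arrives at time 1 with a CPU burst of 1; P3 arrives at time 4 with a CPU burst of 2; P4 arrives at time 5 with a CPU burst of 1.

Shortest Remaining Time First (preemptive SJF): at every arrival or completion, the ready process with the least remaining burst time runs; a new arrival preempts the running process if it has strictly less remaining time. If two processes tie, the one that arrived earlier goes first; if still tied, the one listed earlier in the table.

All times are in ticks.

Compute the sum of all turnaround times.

16

Timeline: | P1 0-1 | P2 1-2 | P1 2-4 | P3 4-6 | P4 6-7 | P1 7-11 |
Completion: P1=11  P2=2  P3=6  P4=7
Turnaround (C−A): P1=11  P2=1  P3=2  P4=2
Turnaround = completion − arrival: P1=11, P2=1, P3=2, P4=2
Total turnaround = 11 + 1 + 2 + 2 = 16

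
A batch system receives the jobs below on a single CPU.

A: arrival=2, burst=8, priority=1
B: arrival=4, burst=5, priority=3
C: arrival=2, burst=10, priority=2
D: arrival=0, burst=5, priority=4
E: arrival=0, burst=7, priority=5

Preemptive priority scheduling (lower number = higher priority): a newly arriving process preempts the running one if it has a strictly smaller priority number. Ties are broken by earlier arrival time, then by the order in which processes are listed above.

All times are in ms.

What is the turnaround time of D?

28

Schedule: | D 0-2 | A 2-10 | C 10-20 | B 20-25 | D 25-28 | E 28-35 |
Completion: A=10  B=25  C=20  D=28  E=35
Turnaround (C−A): A=8  B=21  C=18  D=28  E=35
Turnaround(D) = completion − arrival = 28 − 0 = 28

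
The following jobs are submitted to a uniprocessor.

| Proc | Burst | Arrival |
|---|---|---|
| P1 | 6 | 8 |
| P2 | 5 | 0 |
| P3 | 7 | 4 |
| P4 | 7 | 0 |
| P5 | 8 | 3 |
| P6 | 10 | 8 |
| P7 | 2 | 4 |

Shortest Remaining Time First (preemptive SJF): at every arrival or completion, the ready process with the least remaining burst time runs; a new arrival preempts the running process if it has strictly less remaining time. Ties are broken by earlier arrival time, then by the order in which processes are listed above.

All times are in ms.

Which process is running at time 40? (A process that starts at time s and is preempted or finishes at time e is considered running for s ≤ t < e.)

Schedule: | P2 0-5 | P7 5-7 | P4 7-14 | P1 14-20 | P3 20-27 | P5 27-35 | P6 35-45 |
Completion: P1=20  P2=5  P3=27  P4=14  P5=35  P6=45  P7=7
Turnaround (C−A): P1=12  P2=5  P3=23  P4=14  P5=32  P6=37  P7=3

P6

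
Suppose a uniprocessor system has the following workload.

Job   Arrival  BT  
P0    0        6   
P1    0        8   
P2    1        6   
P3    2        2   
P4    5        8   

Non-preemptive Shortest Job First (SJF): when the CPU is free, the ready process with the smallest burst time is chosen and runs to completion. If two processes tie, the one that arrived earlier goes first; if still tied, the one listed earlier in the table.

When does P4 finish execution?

Timeline: | P0 0-6 | P3 6-8 | P2 8-14 | P1 14-22 | P4 22-30 |
Completion: P0=6  P1=22  P2=14  P3=8  P4=30
Turnaround (C−A): P0=6  P1=22  P2=13  P3=6  P4=25

30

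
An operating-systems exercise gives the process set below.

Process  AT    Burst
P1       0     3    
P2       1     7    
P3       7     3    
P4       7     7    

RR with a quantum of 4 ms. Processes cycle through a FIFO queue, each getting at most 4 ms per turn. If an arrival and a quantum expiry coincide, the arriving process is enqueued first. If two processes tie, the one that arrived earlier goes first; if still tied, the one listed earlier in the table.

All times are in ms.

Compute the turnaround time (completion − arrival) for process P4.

13

Timeline: | P1 0-3 | P2 3-7 | P3 7-10 | P4 10-14 | P2 14-17 | P4 17-20 |
Completion: P1=3  P2=17  P3=10  P4=20
Turnaround (C−A): P1=3  P2=16  P3=3  P4=13
Turnaround(P4) = completion − arrival = 20 − 7 = 13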